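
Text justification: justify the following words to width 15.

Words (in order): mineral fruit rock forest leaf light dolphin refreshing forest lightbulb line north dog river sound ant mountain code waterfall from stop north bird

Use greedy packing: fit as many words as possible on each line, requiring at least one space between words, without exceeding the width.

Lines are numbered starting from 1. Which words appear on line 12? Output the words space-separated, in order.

Line 1: ['mineral', 'fruit'] (min_width=13, slack=2)
Line 2: ['rock', 'forest'] (min_width=11, slack=4)
Line 3: ['leaf', 'light'] (min_width=10, slack=5)
Line 4: ['dolphin'] (min_width=7, slack=8)
Line 5: ['refreshing'] (min_width=10, slack=5)
Line 6: ['forest'] (min_width=6, slack=9)
Line 7: ['lightbulb', 'line'] (min_width=14, slack=1)
Line 8: ['north', 'dog', 'river'] (min_width=15, slack=0)
Line 9: ['sound', 'ant'] (min_width=9, slack=6)
Line 10: ['mountain', 'code'] (min_width=13, slack=2)
Line 11: ['waterfall', 'from'] (min_width=14, slack=1)
Line 12: ['stop', 'north', 'bird'] (min_width=15, slack=0)

Answer: stop north bird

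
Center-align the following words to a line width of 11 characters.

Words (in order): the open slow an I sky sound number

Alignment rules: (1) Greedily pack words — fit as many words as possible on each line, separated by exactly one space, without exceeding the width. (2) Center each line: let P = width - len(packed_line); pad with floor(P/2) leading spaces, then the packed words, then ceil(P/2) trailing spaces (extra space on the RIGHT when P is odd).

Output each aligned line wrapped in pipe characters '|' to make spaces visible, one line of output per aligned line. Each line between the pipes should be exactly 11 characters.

Answer: | the open  |
| slow an I |
| sky sound |
|  number   |

Derivation:
Line 1: ['the', 'open'] (min_width=8, slack=3)
Line 2: ['slow', 'an', 'I'] (min_width=9, slack=2)
Line 3: ['sky', 'sound'] (min_width=9, slack=2)
Line 4: ['number'] (min_width=6, slack=5)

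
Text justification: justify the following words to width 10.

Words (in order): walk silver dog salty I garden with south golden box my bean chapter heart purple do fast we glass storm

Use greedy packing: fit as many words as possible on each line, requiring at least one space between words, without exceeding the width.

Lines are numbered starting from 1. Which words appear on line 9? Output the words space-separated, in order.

Answer: heart

Derivation:
Line 1: ['walk'] (min_width=4, slack=6)
Line 2: ['silver', 'dog'] (min_width=10, slack=0)
Line 3: ['salty', 'I'] (min_width=7, slack=3)
Line 4: ['garden'] (min_width=6, slack=4)
Line 5: ['with', 'south'] (min_width=10, slack=0)
Line 6: ['golden', 'box'] (min_width=10, slack=0)
Line 7: ['my', 'bean'] (min_width=7, slack=3)
Line 8: ['chapter'] (min_width=7, slack=3)
Line 9: ['heart'] (min_width=5, slack=5)
Line 10: ['purple', 'do'] (min_width=9, slack=1)
Line 11: ['fast', 'we'] (min_width=7, slack=3)
Line 12: ['glass'] (min_width=5, slack=5)
Line 13: ['storm'] (min_width=5, slack=5)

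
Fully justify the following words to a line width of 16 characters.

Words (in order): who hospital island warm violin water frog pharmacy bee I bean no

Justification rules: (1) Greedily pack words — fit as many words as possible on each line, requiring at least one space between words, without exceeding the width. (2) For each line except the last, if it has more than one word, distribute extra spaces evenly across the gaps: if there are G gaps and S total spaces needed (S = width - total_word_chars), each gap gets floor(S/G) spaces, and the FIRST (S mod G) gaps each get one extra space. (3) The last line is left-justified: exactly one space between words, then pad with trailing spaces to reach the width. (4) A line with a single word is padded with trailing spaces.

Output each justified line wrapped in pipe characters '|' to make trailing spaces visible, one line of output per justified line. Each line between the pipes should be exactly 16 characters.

Answer: |who     hospital|
|island      warm|
|violin     water|
|frog    pharmacy|
|bee I bean no   |

Derivation:
Line 1: ['who', 'hospital'] (min_width=12, slack=4)
Line 2: ['island', 'warm'] (min_width=11, slack=5)
Line 3: ['violin', 'water'] (min_width=12, slack=4)
Line 4: ['frog', 'pharmacy'] (min_width=13, slack=3)
Line 5: ['bee', 'I', 'bean', 'no'] (min_width=13, slack=3)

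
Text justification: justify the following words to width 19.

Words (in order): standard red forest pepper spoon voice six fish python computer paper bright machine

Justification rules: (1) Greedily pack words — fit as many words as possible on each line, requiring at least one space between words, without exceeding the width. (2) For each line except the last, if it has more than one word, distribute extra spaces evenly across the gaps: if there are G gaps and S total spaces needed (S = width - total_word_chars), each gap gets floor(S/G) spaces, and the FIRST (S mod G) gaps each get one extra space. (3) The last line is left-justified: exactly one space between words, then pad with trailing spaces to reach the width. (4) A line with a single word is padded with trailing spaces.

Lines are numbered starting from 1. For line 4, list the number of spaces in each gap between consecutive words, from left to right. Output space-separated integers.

Line 1: ['standard', 'red', 'forest'] (min_width=19, slack=0)
Line 2: ['pepper', 'spoon', 'voice'] (min_width=18, slack=1)
Line 3: ['six', 'fish', 'python'] (min_width=15, slack=4)
Line 4: ['computer', 'paper'] (min_width=14, slack=5)
Line 5: ['bright', 'machine'] (min_width=14, slack=5)

Answer: 6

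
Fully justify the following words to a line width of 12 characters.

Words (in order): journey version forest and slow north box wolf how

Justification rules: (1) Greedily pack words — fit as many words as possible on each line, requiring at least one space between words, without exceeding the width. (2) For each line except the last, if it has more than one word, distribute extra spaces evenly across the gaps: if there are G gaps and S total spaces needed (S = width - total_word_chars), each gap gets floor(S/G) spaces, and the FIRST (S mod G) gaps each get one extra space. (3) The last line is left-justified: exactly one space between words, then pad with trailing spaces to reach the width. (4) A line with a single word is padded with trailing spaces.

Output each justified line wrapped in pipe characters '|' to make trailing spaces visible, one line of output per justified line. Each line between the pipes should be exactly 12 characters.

Answer: |journey     |
|version     |
|forest   and|
|slow   north|
|box wolf how|

Derivation:
Line 1: ['journey'] (min_width=7, slack=5)
Line 2: ['version'] (min_width=7, slack=5)
Line 3: ['forest', 'and'] (min_width=10, slack=2)
Line 4: ['slow', 'north'] (min_width=10, slack=2)
Line 5: ['box', 'wolf', 'how'] (min_width=12, slack=0)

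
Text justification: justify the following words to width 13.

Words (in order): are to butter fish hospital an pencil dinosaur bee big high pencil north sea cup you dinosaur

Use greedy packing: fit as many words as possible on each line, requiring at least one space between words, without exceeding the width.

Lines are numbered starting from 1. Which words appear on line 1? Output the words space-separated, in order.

Line 1: ['are', 'to', 'butter'] (min_width=13, slack=0)
Line 2: ['fish', 'hospital'] (min_width=13, slack=0)
Line 3: ['an', 'pencil'] (min_width=9, slack=4)
Line 4: ['dinosaur', 'bee'] (min_width=12, slack=1)
Line 5: ['big', 'high'] (min_width=8, slack=5)
Line 6: ['pencil', 'north'] (min_width=12, slack=1)
Line 7: ['sea', 'cup', 'you'] (min_width=11, slack=2)
Line 8: ['dinosaur'] (min_width=8, slack=5)

Answer: are to butter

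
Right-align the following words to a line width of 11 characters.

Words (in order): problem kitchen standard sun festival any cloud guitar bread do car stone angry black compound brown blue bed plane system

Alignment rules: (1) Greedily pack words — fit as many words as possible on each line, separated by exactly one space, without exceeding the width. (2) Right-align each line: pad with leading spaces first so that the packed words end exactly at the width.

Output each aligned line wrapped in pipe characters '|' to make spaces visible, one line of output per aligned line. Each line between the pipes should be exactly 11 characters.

Answer: |    problem|
|    kitchen|
|   standard|
|        sun|
|   festival|
|  any cloud|
|     guitar|
|   bread do|
|  car stone|
|angry black|
|   compound|
| brown blue|
|  bed plane|
|     system|

Derivation:
Line 1: ['problem'] (min_width=7, slack=4)
Line 2: ['kitchen'] (min_width=7, slack=4)
Line 3: ['standard'] (min_width=8, slack=3)
Line 4: ['sun'] (min_width=3, slack=8)
Line 5: ['festival'] (min_width=8, slack=3)
Line 6: ['any', 'cloud'] (min_width=9, slack=2)
Line 7: ['guitar'] (min_width=6, slack=5)
Line 8: ['bread', 'do'] (min_width=8, slack=3)
Line 9: ['car', 'stone'] (min_width=9, slack=2)
Line 10: ['angry', 'black'] (min_width=11, slack=0)
Line 11: ['compound'] (min_width=8, slack=3)
Line 12: ['brown', 'blue'] (min_width=10, slack=1)
Line 13: ['bed', 'plane'] (min_width=9, slack=2)
Line 14: ['system'] (min_width=6, slack=5)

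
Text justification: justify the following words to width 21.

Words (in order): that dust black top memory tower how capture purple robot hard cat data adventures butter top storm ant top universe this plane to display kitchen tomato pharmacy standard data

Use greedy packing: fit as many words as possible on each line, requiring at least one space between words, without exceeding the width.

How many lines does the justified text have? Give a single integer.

Answer: 10

Derivation:
Line 1: ['that', 'dust', 'black', 'top'] (min_width=19, slack=2)
Line 2: ['memory', 'tower', 'how'] (min_width=16, slack=5)
Line 3: ['capture', 'purple', 'robot'] (min_width=20, slack=1)
Line 4: ['hard', 'cat', 'data'] (min_width=13, slack=8)
Line 5: ['adventures', 'butter', 'top'] (min_width=21, slack=0)
Line 6: ['storm', 'ant', 'top'] (min_width=13, slack=8)
Line 7: ['universe', 'this', 'plane'] (min_width=19, slack=2)
Line 8: ['to', 'display', 'kitchen'] (min_width=18, slack=3)
Line 9: ['tomato', 'pharmacy'] (min_width=15, slack=6)
Line 10: ['standard', 'data'] (min_width=13, slack=8)
Total lines: 10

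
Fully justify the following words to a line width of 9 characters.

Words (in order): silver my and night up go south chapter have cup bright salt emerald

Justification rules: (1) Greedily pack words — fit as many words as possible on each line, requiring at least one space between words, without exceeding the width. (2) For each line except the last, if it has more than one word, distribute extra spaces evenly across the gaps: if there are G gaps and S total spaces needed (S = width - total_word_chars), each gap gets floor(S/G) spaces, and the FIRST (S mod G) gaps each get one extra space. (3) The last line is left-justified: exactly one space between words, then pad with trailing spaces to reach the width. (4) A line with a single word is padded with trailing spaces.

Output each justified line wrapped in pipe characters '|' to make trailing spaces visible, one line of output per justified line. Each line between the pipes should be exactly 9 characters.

Answer: |silver my|
|and night|
|up     go|
|south    |
|chapter  |
|have  cup|
|bright   |
|salt     |
|emerald  |

Derivation:
Line 1: ['silver', 'my'] (min_width=9, slack=0)
Line 2: ['and', 'night'] (min_width=9, slack=0)
Line 3: ['up', 'go'] (min_width=5, slack=4)
Line 4: ['south'] (min_width=5, slack=4)
Line 5: ['chapter'] (min_width=7, slack=2)
Line 6: ['have', 'cup'] (min_width=8, slack=1)
Line 7: ['bright'] (min_width=6, slack=3)
Line 8: ['salt'] (min_width=4, slack=5)
Line 9: ['emerald'] (min_width=7, slack=2)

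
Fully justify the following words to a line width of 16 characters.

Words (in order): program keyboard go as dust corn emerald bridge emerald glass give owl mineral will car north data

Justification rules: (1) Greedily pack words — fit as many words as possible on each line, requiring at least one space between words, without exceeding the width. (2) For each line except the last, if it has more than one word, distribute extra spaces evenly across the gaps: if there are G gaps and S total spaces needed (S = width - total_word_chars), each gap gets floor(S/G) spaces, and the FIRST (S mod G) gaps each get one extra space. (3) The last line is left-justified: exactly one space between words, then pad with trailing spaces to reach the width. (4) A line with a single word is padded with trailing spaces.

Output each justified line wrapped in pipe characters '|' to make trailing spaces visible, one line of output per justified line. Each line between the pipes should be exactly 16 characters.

Line 1: ['program', 'keyboard'] (min_width=16, slack=0)
Line 2: ['go', 'as', 'dust', 'corn'] (min_width=15, slack=1)
Line 3: ['emerald', 'bridge'] (min_width=14, slack=2)
Line 4: ['emerald', 'glass'] (min_width=13, slack=3)
Line 5: ['give', 'owl', 'mineral'] (min_width=16, slack=0)
Line 6: ['will', 'car', 'north'] (min_width=14, slack=2)
Line 7: ['data'] (min_width=4, slack=12)

Answer: |program keyboard|
|go  as dust corn|
|emerald   bridge|
|emerald    glass|
|give owl mineral|
|will  car  north|
|data            |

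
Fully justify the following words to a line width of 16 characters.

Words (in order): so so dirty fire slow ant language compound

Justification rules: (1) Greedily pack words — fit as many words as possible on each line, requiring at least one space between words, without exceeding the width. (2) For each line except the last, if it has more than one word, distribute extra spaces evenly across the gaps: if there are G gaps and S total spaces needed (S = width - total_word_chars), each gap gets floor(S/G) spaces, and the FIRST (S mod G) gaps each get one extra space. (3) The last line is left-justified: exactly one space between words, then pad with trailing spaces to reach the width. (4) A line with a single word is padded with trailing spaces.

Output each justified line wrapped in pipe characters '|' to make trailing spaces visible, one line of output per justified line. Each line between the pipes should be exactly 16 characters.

Line 1: ['so', 'so', 'dirty', 'fire'] (min_width=16, slack=0)
Line 2: ['slow', 'ant'] (min_width=8, slack=8)
Line 3: ['language'] (min_width=8, slack=8)
Line 4: ['compound'] (min_width=8, slack=8)

Answer: |so so dirty fire|
|slow         ant|
|language        |
|compound        |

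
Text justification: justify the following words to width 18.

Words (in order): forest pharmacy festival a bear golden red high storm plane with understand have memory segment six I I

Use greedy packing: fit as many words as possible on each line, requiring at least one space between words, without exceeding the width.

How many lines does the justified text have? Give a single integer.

Line 1: ['forest', 'pharmacy'] (min_width=15, slack=3)
Line 2: ['festival', 'a', 'bear'] (min_width=15, slack=3)
Line 3: ['golden', 'red', 'high'] (min_width=15, slack=3)
Line 4: ['storm', 'plane', 'with'] (min_width=16, slack=2)
Line 5: ['understand', 'have'] (min_width=15, slack=3)
Line 6: ['memory', 'segment', 'six'] (min_width=18, slack=0)
Line 7: ['I', 'I'] (min_width=3, slack=15)
Total lines: 7

Answer: 7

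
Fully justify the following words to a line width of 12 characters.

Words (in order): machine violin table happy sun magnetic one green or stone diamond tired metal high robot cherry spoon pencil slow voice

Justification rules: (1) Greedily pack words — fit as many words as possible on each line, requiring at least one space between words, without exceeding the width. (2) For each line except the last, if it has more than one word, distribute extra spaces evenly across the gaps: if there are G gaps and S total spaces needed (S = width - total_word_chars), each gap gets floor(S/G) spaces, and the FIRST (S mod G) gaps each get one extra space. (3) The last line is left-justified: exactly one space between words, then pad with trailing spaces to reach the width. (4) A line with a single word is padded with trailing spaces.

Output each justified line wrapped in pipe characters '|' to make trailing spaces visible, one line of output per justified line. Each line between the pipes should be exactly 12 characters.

Line 1: ['machine'] (min_width=7, slack=5)
Line 2: ['violin', 'table'] (min_width=12, slack=0)
Line 3: ['happy', 'sun'] (min_width=9, slack=3)
Line 4: ['magnetic', 'one'] (min_width=12, slack=0)
Line 5: ['green', 'or'] (min_width=8, slack=4)
Line 6: ['stone'] (min_width=5, slack=7)
Line 7: ['diamond'] (min_width=7, slack=5)
Line 8: ['tired', 'metal'] (min_width=11, slack=1)
Line 9: ['high', 'robot'] (min_width=10, slack=2)
Line 10: ['cherry', 'spoon'] (min_width=12, slack=0)
Line 11: ['pencil', 'slow'] (min_width=11, slack=1)
Line 12: ['voice'] (min_width=5, slack=7)

Answer: |machine     |
|violin table|
|happy    sun|
|magnetic one|
|green     or|
|stone       |
|diamond     |
|tired  metal|
|high   robot|
|cherry spoon|
|pencil  slow|
|voice       |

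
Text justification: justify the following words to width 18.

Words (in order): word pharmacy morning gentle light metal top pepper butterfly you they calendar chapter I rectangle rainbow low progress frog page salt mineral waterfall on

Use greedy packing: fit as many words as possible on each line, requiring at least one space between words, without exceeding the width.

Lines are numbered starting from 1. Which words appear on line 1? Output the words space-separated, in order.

Line 1: ['word', 'pharmacy'] (min_width=13, slack=5)
Line 2: ['morning', 'gentle'] (min_width=14, slack=4)
Line 3: ['light', 'metal', 'top'] (min_width=15, slack=3)
Line 4: ['pepper', 'butterfly'] (min_width=16, slack=2)
Line 5: ['you', 'they', 'calendar'] (min_width=17, slack=1)
Line 6: ['chapter', 'I'] (min_width=9, slack=9)
Line 7: ['rectangle', 'rainbow'] (min_width=17, slack=1)
Line 8: ['low', 'progress', 'frog'] (min_width=17, slack=1)
Line 9: ['page', 'salt', 'mineral'] (min_width=17, slack=1)
Line 10: ['waterfall', 'on'] (min_width=12, slack=6)

Answer: word pharmacy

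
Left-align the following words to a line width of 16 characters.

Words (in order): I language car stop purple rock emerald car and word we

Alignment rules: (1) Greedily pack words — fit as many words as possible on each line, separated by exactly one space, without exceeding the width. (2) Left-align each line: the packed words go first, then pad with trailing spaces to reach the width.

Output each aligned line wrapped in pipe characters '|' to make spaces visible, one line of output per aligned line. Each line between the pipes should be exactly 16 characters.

Line 1: ['I', 'language', 'car'] (min_width=14, slack=2)
Line 2: ['stop', 'purple', 'rock'] (min_width=16, slack=0)
Line 3: ['emerald', 'car', 'and'] (min_width=15, slack=1)
Line 4: ['word', 'we'] (min_width=7, slack=9)

Answer: |I language car  |
|stop purple rock|
|emerald car and |
|word we         |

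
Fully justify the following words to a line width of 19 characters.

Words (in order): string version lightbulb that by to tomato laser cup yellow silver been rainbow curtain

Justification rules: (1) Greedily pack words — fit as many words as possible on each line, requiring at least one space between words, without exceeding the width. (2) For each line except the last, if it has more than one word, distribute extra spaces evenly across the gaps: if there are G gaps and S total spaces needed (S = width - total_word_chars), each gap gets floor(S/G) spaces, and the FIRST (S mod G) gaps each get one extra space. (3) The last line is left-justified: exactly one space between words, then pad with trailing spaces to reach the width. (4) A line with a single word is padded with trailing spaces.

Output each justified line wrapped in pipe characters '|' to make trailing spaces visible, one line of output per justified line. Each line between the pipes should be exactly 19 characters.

Line 1: ['string', 'version'] (min_width=14, slack=5)
Line 2: ['lightbulb', 'that', 'by'] (min_width=17, slack=2)
Line 3: ['to', 'tomato', 'laser', 'cup'] (min_width=19, slack=0)
Line 4: ['yellow', 'silver', 'been'] (min_width=18, slack=1)
Line 5: ['rainbow', 'curtain'] (min_width=15, slack=4)

Answer: |string      version|
|lightbulb  that  by|
|to tomato laser cup|
|yellow  silver been|
|rainbow curtain    |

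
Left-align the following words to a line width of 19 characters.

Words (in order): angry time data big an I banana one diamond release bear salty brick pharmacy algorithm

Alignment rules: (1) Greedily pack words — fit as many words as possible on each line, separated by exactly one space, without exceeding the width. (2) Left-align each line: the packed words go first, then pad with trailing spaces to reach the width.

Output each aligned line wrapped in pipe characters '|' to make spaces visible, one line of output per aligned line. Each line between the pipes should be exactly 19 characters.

Answer: |angry time data big|
|an I banana one    |
|diamond release    |
|bear salty brick   |
|pharmacy algorithm |

Derivation:
Line 1: ['angry', 'time', 'data', 'big'] (min_width=19, slack=0)
Line 2: ['an', 'I', 'banana', 'one'] (min_width=15, slack=4)
Line 3: ['diamond', 'release'] (min_width=15, slack=4)
Line 4: ['bear', 'salty', 'brick'] (min_width=16, slack=3)
Line 5: ['pharmacy', 'algorithm'] (min_width=18, slack=1)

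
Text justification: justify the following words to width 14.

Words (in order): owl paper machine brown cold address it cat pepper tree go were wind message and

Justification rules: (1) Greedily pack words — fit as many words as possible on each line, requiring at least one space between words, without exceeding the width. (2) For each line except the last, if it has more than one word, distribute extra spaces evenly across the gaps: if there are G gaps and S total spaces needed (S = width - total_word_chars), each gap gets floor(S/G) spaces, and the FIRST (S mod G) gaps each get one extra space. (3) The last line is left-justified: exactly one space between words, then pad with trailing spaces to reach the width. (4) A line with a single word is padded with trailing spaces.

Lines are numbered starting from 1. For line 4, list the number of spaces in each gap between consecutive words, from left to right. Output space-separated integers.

Line 1: ['owl', 'paper'] (min_width=9, slack=5)
Line 2: ['machine', 'brown'] (min_width=13, slack=1)
Line 3: ['cold', 'address'] (min_width=12, slack=2)
Line 4: ['it', 'cat', 'pepper'] (min_width=13, slack=1)
Line 5: ['tree', 'go', 'were'] (min_width=12, slack=2)
Line 6: ['wind', 'message'] (min_width=12, slack=2)
Line 7: ['and'] (min_width=3, slack=11)

Answer: 2 1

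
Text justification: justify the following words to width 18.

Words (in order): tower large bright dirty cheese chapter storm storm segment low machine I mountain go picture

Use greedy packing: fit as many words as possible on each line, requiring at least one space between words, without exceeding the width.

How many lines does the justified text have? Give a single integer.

Line 1: ['tower', 'large', 'bright'] (min_width=18, slack=0)
Line 2: ['dirty', 'cheese'] (min_width=12, slack=6)
Line 3: ['chapter', 'storm'] (min_width=13, slack=5)
Line 4: ['storm', 'segment', 'low'] (min_width=17, slack=1)
Line 5: ['machine', 'I', 'mountain'] (min_width=18, slack=0)
Line 6: ['go', 'picture'] (min_width=10, slack=8)
Total lines: 6

Answer: 6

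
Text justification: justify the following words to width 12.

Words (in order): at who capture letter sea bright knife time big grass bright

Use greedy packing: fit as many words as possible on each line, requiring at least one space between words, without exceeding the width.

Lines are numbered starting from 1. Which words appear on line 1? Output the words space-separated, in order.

Line 1: ['at', 'who'] (min_width=6, slack=6)
Line 2: ['capture'] (min_width=7, slack=5)
Line 3: ['letter', 'sea'] (min_width=10, slack=2)
Line 4: ['bright', 'knife'] (min_width=12, slack=0)
Line 5: ['time', 'big'] (min_width=8, slack=4)
Line 6: ['grass', 'bright'] (min_width=12, slack=0)

Answer: at who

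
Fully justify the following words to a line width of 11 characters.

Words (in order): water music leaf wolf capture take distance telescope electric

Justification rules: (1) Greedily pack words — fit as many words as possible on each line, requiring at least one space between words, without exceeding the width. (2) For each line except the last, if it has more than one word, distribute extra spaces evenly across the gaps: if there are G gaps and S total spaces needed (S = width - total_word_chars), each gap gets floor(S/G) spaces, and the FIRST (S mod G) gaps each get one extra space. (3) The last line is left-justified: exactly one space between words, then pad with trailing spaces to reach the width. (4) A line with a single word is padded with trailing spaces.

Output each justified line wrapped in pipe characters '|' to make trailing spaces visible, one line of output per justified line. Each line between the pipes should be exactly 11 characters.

Line 1: ['water', 'music'] (min_width=11, slack=0)
Line 2: ['leaf', 'wolf'] (min_width=9, slack=2)
Line 3: ['capture'] (min_width=7, slack=4)
Line 4: ['take'] (min_width=4, slack=7)
Line 5: ['distance'] (min_width=8, slack=3)
Line 6: ['telescope'] (min_width=9, slack=2)
Line 7: ['electric'] (min_width=8, slack=3)

Answer: |water music|
|leaf   wolf|
|capture    |
|take       |
|distance   |
|telescope  |
|electric   |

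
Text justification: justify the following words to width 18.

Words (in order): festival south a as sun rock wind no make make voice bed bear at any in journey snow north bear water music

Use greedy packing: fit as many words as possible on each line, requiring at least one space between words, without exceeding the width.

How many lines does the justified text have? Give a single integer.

Line 1: ['festival', 'south', 'a'] (min_width=16, slack=2)
Line 2: ['as', 'sun', 'rock', 'wind'] (min_width=16, slack=2)
Line 3: ['no', 'make', 'make', 'voice'] (min_width=18, slack=0)
Line 4: ['bed', 'bear', 'at', 'any', 'in'] (min_width=18, slack=0)
Line 5: ['journey', 'snow', 'north'] (min_width=18, slack=0)
Line 6: ['bear', 'water', 'music'] (min_width=16, slack=2)
Total lines: 6

Answer: 6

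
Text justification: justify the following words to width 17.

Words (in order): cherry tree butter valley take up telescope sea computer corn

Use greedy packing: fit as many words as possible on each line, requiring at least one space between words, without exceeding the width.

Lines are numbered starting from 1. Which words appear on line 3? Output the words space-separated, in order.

Answer: take up telescope

Derivation:
Line 1: ['cherry', 'tree'] (min_width=11, slack=6)
Line 2: ['butter', 'valley'] (min_width=13, slack=4)
Line 3: ['take', 'up', 'telescope'] (min_width=17, slack=0)
Line 4: ['sea', 'computer', 'corn'] (min_width=17, slack=0)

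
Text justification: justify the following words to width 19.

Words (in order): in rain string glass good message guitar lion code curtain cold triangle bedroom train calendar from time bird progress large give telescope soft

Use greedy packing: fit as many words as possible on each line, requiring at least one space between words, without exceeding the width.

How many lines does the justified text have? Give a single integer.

Line 1: ['in', 'rain', 'string'] (min_width=14, slack=5)
Line 2: ['glass', 'good', 'message'] (min_width=18, slack=1)
Line 3: ['guitar', 'lion', 'code'] (min_width=16, slack=3)
Line 4: ['curtain', 'cold'] (min_width=12, slack=7)
Line 5: ['triangle', 'bedroom'] (min_width=16, slack=3)
Line 6: ['train', 'calendar', 'from'] (min_width=19, slack=0)
Line 7: ['time', 'bird', 'progress'] (min_width=18, slack=1)
Line 8: ['large', 'give'] (min_width=10, slack=9)
Line 9: ['telescope', 'soft'] (min_width=14, slack=5)
Total lines: 9

Answer: 9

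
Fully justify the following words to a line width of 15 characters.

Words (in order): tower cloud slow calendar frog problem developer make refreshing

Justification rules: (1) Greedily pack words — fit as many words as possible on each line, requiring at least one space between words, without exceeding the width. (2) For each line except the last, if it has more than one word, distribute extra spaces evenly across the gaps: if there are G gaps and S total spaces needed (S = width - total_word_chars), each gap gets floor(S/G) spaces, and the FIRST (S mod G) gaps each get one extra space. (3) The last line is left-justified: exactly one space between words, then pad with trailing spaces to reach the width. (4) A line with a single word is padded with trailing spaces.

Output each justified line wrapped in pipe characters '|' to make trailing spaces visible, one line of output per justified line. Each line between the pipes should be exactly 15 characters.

Answer: |tower     cloud|
|slow   calendar|
|frog    problem|
|developer  make|
|refreshing     |

Derivation:
Line 1: ['tower', 'cloud'] (min_width=11, slack=4)
Line 2: ['slow', 'calendar'] (min_width=13, slack=2)
Line 3: ['frog', 'problem'] (min_width=12, slack=3)
Line 4: ['developer', 'make'] (min_width=14, slack=1)
Line 5: ['refreshing'] (min_width=10, slack=5)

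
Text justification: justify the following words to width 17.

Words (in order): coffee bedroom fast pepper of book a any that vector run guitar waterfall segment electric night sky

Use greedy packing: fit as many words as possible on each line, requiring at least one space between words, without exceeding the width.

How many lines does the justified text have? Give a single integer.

Line 1: ['coffee', 'bedroom'] (min_width=14, slack=3)
Line 2: ['fast', 'pepper', 'of'] (min_width=14, slack=3)
Line 3: ['book', 'a', 'any', 'that'] (min_width=15, slack=2)
Line 4: ['vector', 'run', 'guitar'] (min_width=17, slack=0)
Line 5: ['waterfall', 'segment'] (min_width=17, slack=0)
Line 6: ['electric', 'night'] (min_width=14, slack=3)
Line 7: ['sky'] (min_width=3, slack=14)
Total lines: 7

Answer: 7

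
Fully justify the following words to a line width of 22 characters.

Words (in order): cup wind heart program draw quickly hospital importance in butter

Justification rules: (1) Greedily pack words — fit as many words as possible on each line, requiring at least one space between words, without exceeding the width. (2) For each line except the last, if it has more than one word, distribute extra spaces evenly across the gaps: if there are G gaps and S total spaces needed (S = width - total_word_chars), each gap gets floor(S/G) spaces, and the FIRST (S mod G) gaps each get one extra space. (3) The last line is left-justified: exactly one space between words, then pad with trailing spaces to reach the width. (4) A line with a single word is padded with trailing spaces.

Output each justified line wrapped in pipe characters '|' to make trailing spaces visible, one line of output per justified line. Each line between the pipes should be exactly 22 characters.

Answer: |cup wind heart program|
|draw  quickly hospital|
|importance in butter  |

Derivation:
Line 1: ['cup', 'wind', 'heart', 'program'] (min_width=22, slack=0)
Line 2: ['draw', 'quickly', 'hospital'] (min_width=21, slack=1)
Line 3: ['importance', 'in', 'butter'] (min_width=20, slack=2)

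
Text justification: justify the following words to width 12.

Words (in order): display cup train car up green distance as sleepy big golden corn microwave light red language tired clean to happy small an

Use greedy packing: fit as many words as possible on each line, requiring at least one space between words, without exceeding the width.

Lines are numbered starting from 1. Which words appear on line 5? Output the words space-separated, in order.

Answer: sleepy big

Derivation:
Line 1: ['display', 'cup'] (min_width=11, slack=1)
Line 2: ['train', 'car', 'up'] (min_width=12, slack=0)
Line 3: ['green'] (min_width=5, slack=7)
Line 4: ['distance', 'as'] (min_width=11, slack=1)
Line 5: ['sleepy', 'big'] (min_width=10, slack=2)
Line 6: ['golden', 'corn'] (min_width=11, slack=1)
Line 7: ['microwave'] (min_width=9, slack=3)
Line 8: ['light', 'red'] (min_width=9, slack=3)
Line 9: ['language'] (min_width=8, slack=4)
Line 10: ['tired', 'clean'] (min_width=11, slack=1)
Line 11: ['to', 'happy'] (min_width=8, slack=4)
Line 12: ['small', 'an'] (min_width=8, slack=4)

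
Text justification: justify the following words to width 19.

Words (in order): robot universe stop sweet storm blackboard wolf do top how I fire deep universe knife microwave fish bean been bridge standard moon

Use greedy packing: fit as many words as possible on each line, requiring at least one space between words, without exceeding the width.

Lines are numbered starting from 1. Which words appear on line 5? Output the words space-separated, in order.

Answer: universe knife

Derivation:
Line 1: ['robot', 'universe', 'stop'] (min_width=19, slack=0)
Line 2: ['sweet', 'storm'] (min_width=11, slack=8)
Line 3: ['blackboard', 'wolf', 'do'] (min_width=18, slack=1)
Line 4: ['top', 'how', 'I', 'fire', 'deep'] (min_width=19, slack=0)
Line 5: ['universe', 'knife'] (min_width=14, slack=5)
Line 6: ['microwave', 'fish', 'bean'] (min_width=19, slack=0)
Line 7: ['been', 'bridge'] (min_width=11, slack=8)
Line 8: ['standard', 'moon'] (min_width=13, slack=6)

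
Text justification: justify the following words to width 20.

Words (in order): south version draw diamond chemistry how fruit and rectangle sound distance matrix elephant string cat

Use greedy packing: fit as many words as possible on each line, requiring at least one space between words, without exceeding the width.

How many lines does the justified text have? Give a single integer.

Answer: 6

Derivation:
Line 1: ['south', 'version', 'draw'] (min_width=18, slack=2)
Line 2: ['diamond', 'chemistry'] (min_width=17, slack=3)
Line 3: ['how', 'fruit', 'and'] (min_width=13, slack=7)
Line 4: ['rectangle', 'sound'] (min_width=15, slack=5)
Line 5: ['distance', 'matrix'] (min_width=15, slack=5)
Line 6: ['elephant', 'string', 'cat'] (min_width=19, slack=1)
Total lines: 6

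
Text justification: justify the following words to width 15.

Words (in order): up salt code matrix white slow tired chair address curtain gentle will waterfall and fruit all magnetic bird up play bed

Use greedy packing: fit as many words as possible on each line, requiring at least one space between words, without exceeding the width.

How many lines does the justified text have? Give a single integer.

Answer: 9

Derivation:
Line 1: ['up', 'salt', 'code'] (min_width=12, slack=3)
Line 2: ['matrix', 'white'] (min_width=12, slack=3)
Line 3: ['slow', 'tired'] (min_width=10, slack=5)
Line 4: ['chair', 'address'] (min_width=13, slack=2)
Line 5: ['curtain', 'gentle'] (min_width=14, slack=1)
Line 6: ['will', 'waterfall'] (min_width=14, slack=1)
Line 7: ['and', 'fruit', 'all'] (min_width=13, slack=2)
Line 8: ['magnetic', 'bird'] (min_width=13, slack=2)
Line 9: ['up', 'play', 'bed'] (min_width=11, slack=4)
Total lines: 9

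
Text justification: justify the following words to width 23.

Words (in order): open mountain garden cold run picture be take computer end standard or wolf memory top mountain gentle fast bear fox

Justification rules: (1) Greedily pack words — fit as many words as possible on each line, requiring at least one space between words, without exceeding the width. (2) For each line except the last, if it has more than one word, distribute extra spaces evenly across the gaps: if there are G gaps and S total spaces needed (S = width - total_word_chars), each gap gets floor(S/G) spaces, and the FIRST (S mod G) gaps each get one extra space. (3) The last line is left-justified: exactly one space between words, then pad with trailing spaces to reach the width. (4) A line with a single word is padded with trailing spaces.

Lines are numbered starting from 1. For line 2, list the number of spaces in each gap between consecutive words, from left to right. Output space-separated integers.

Line 1: ['open', 'mountain', 'garden'] (min_width=20, slack=3)
Line 2: ['cold', 'run', 'picture', 'be'] (min_width=19, slack=4)
Line 3: ['take', 'computer', 'end'] (min_width=17, slack=6)
Line 4: ['standard', 'or', 'wolf', 'memory'] (min_width=23, slack=0)
Line 5: ['top', 'mountain', 'gentle'] (min_width=19, slack=4)
Line 6: ['fast', 'bear', 'fox'] (min_width=13, slack=10)

Answer: 3 2 2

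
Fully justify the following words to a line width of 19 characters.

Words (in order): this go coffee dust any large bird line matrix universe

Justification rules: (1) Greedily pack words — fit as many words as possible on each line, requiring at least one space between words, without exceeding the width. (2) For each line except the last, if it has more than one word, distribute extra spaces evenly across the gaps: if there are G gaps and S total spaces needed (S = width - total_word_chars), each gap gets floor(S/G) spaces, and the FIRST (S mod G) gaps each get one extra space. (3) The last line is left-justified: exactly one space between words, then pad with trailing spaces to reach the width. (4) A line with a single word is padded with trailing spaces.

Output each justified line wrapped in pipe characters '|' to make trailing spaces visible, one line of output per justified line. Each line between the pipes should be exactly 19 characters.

Line 1: ['this', 'go', 'coffee', 'dust'] (min_width=19, slack=0)
Line 2: ['any', 'large', 'bird', 'line'] (min_width=19, slack=0)
Line 3: ['matrix', 'universe'] (min_width=15, slack=4)

Answer: |this go coffee dust|
|any large bird line|
|matrix universe    |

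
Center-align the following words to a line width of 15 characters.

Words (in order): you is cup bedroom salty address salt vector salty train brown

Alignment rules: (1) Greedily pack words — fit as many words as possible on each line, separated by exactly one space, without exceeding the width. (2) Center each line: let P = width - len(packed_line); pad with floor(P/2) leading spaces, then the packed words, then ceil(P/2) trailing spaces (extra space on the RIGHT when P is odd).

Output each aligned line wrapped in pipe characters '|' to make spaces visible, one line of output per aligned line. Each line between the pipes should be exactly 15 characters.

Line 1: ['you', 'is', 'cup'] (min_width=10, slack=5)
Line 2: ['bedroom', 'salty'] (min_width=13, slack=2)
Line 3: ['address', 'salt'] (min_width=12, slack=3)
Line 4: ['vector', 'salty'] (min_width=12, slack=3)
Line 5: ['train', 'brown'] (min_width=11, slack=4)

Answer: |  you is cup   |
| bedroom salty |
| address salt  |
| vector salty  |
|  train brown  |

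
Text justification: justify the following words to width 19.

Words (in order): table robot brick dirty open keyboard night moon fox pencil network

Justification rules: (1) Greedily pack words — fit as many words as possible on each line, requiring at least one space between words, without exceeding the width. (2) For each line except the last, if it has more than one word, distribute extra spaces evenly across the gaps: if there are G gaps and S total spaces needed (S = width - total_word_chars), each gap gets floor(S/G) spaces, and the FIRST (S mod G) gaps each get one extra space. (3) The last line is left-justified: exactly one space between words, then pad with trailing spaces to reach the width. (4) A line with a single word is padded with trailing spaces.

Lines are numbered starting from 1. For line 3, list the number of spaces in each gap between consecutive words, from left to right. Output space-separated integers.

Answer: 4 3

Derivation:
Line 1: ['table', 'robot', 'brick'] (min_width=17, slack=2)
Line 2: ['dirty', 'open', 'keyboard'] (min_width=19, slack=0)
Line 3: ['night', 'moon', 'fox'] (min_width=14, slack=5)
Line 4: ['pencil', 'network'] (min_width=14, slack=5)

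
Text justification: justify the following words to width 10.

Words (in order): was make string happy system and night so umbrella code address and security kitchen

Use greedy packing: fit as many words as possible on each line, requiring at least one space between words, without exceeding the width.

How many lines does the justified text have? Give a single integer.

Answer: 11

Derivation:
Line 1: ['was', 'make'] (min_width=8, slack=2)
Line 2: ['string'] (min_width=6, slack=4)
Line 3: ['happy'] (min_width=5, slack=5)
Line 4: ['system', 'and'] (min_width=10, slack=0)
Line 5: ['night', 'so'] (min_width=8, slack=2)
Line 6: ['umbrella'] (min_width=8, slack=2)
Line 7: ['code'] (min_width=4, slack=6)
Line 8: ['address'] (min_width=7, slack=3)
Line 9: ['and'] (min_width=3, slack=7)
Line 10: ['security'] (min_width=8, slack=2)
Line 11: ['kitchen'] (min_width=7, slack=3)
Total lines: 11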